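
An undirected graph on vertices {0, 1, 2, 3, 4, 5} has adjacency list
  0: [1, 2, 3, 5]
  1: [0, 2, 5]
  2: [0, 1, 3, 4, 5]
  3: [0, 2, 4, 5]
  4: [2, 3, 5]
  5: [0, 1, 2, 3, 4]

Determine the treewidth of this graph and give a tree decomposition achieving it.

Every bag has size at most 4, so the width is 4 − 1 = 3 and tw(G) ≤ 3. Conversely, {0, 1, 2, 5} is a clique of size 4, and the vertices of any clique must share a bag in every tree decomposition; so some bag has ≥ 4 vertices and tw(G) ≥ 3. The upper and lower bounds meet at 3, so that is the treewidth.

Treewidth 3.
One optimal decomposition is:
Bags: B1 = {0, 2, 3, 5}  B2 = {0, 1, 2, 5}  B3 = {2, 3, 4, 5}
Tree: B1–B2, B1–B3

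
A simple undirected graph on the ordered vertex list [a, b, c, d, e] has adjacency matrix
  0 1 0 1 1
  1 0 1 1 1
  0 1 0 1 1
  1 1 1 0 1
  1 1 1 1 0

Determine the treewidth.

A width-3 tree decomposition is:
Bags: B1 = {b, c, d, e}  B2 = {a, b, d, e}
Tree: B1–B2
The largest bag has 4 vertices, giving width 3; this decomposition certifies tw(G) ≤ 3. For the lower bound, the 4 vertices {b, c, d, e} are pairwise adjacent, and any tree decomposition puts a clique entirely inside one bag — forcing width ≥ 3. Hence tw(G) = 3 exactly.

3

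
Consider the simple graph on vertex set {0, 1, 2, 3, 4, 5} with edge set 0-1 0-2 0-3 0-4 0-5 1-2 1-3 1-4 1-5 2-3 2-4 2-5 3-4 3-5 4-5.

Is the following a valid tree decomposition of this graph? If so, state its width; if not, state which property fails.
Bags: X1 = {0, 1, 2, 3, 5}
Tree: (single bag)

A tree decomposition must satisfy three properties: every vertex lies in some bag; for every edge, both endpoints lie together in some bag; and for every vertex, the bags containing it form a connected subtree. Here vertex 4 appears in no bag, so the decomposition is invalid.

No — vertex 4 appears in no bag.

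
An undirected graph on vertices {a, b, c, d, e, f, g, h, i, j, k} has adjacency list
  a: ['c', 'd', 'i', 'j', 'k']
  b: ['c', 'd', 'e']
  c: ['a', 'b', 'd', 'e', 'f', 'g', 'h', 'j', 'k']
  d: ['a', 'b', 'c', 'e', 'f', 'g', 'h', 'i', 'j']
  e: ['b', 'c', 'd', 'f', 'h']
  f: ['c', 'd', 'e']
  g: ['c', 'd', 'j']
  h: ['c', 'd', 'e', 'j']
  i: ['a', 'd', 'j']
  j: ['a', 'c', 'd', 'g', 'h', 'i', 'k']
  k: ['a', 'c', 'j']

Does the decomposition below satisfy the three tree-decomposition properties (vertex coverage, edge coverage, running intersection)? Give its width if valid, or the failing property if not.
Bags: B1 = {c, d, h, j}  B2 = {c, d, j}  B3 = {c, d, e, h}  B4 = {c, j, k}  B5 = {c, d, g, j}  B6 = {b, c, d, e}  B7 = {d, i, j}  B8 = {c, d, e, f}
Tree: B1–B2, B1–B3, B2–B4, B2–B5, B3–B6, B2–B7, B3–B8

No — vertex a appears in no bag.

A tree decomposition must satisfy three properties: every vertex lies in some bag; for every edge, both endpoints lie together in some bag; and for every vertex, the bags containing it form a connected subtree. Here vertex a appears in no bag, so the decomposition is invalid.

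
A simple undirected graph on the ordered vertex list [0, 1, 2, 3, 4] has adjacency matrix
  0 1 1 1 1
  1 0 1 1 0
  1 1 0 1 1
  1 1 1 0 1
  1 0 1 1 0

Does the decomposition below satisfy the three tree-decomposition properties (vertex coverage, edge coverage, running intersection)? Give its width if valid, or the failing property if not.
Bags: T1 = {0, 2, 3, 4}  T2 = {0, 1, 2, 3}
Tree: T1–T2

Checking the three conditions: (i) the bags cover all of {0, 1, 2, 3, 4}; (ii) for each edge, some bag contains both endpoints; (iii) the bags containing any fixed vertex form a subtree. All hold, so the decomposition is valid with width 4 − 1 = 3.

Yes; width 3.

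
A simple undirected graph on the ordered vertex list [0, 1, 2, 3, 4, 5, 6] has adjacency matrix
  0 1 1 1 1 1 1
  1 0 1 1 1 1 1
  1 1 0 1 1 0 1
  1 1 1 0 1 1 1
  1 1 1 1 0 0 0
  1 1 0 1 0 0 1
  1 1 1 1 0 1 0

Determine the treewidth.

4

A width-4 tree decomposition is:
Bags: B1 = {0, 1, 2, 3, 4}  B2 = {0, 1, 2, 3, 6}  B3 = {0, 1, 3, 5, 6}
Tree: B1–B2, B2–B3
Every bag has size at most 5, so the width is 5 − 1 = 4 and tw(G) ≤ 4. On the other hand G contains the 5-clique {0, 1, 2, 3, 4}. A clique must lie in a single bag of any decomposition, so no decomposition can have width below 4. The upper and lower bounds meet at 4, so that is the treewidth.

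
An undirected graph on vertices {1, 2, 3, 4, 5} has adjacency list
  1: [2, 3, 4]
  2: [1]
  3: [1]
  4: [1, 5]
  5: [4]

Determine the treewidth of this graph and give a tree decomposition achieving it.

The largest bag has 2 vertices, giving width 1; this decomposition certifies tw(G) ≤ 1. Any graph with an edge has treewidth ≥ 1, and G has the edge 1–3. Therefore the treewidth is 1.

Treewidth 1.
One optimal decomposition is:
Bags: B1 = {1, 3}  B2 = {1, 4}  B3 = {4, 5}  B4 = {1, 2}
Tree: B1–B2, B2–B3, B1–B4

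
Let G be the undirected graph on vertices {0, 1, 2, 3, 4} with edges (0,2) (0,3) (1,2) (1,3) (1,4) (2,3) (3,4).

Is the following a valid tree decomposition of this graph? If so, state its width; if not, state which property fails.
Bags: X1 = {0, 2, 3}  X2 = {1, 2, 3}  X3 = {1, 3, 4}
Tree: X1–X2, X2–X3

Yes; width 2.

Checking the three conditions: (i) the bags cover all of {0, 1, 2, 3, 4}; (ii) for each edge, some bag contains both endpoints; (iii) the bags containing any fixed vertex form a subtree. All hold, so the decomposition is valid with width 3 − 1 = 2.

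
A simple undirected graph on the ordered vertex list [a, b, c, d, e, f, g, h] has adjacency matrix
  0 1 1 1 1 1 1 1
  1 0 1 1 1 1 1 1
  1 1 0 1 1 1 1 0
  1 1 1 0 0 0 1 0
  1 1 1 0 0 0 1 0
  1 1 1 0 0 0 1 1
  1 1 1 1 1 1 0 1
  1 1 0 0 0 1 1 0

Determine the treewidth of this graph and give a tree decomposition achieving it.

Each bag holds 5 vertices, so the decomposition has width 4, which upper-bounds the treewidth. On the other hand G contains the 5-clique {a, b, f, g, h}. A clique must lie in a single bag of any decomposition, so no decomposition can have width below 4. Therefore the treewidth is 4.

Treewidth 4.
One optimal decomposition is:
Bags: B1 = {a, b, c, e, g}  B2 = {a, b, c, d, g}  B3 = {a, b, c, f, g}  B4 = {a, b, f, g, h}
Tree: B1–B2, B1–B3, B3–B4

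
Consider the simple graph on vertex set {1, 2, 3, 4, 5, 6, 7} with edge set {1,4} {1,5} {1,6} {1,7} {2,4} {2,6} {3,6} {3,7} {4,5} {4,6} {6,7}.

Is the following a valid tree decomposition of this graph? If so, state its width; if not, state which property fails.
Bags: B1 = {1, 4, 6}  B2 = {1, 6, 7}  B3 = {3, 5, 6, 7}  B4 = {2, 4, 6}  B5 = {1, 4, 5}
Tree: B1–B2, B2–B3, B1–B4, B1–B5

No — bags containing vertex 5 are not connected in the tree.

A tree decomposition must satisfy three properties: every vertex lies in some bag; for every edge, both endpoints lie together in some bag; and for every vertex, the bags containing it form a connected subtree. Here bags containing vertex 5 are not connected in the tree, so the decomposition is invalid.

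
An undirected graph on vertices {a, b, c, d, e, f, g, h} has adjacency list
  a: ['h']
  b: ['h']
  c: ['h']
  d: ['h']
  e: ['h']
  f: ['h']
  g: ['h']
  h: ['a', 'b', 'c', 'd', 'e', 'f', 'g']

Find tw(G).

1

A width-1 tree decomposition is:
Bags: B1 = {e, h}  B2 = {f, h}  B3 = {g, h}  B4 = {c, h}  B5 = {a, h}  B6 = {b, h}  B7 = {d, h}
Tree: B1–B2, B1–B3, B1–B4, B3–B5, B1–B6, B4–B7
The largest bag has 2 vertices, giving width 1; this decomposition certifies tw(G) ≤ 1. Since G has at least one edge (e.g. e–h), it is not an edgeless graph, so tw(G) ≥ 1. Therefore the treewidth is 1.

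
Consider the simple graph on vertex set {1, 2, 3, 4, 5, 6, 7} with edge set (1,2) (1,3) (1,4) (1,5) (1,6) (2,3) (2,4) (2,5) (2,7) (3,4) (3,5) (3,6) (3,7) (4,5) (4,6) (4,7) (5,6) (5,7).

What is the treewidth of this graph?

4

A width-4 tree decomposition is:
Bags: B1 = {2, 3, 4, 5, 7}  B2 = {1, 2, 3, 4, 5}  B3 = {1, 3, 4, 5, 6}
Tree: B1–B2, B2–B3
Each bag holds 5 vertices, so the decomposition has width 4, which upper-bounds the treewidth. On the other hand G contains the 5-clique {1, 2, 3, 4, 5}. A clique must lie in a single bag of any decomposition, so no decomposition can have width below 4. The upper and lower bounds meet at 4, so that is the treewidth.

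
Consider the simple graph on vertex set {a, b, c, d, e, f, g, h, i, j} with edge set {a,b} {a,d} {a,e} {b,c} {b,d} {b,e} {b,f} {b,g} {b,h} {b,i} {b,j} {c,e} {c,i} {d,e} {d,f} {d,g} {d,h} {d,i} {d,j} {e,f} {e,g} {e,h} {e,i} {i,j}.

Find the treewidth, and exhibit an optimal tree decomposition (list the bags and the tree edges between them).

Treewidth 3.
One optimal decomposition is:
Bags: B1 = {b, c, e, i}  B2 = {b, d, e, i}  B3 = {b, d, i, j}  B4 = {b, d, e, f}  B5 = {a, b, d, e}  B6 = {b, d, e, g}  B7 = {b, d, e, h}
Tree: B1–B2, B2–B3, B2–B4, B4–B5, B5–B6, B5–B7

Each bag holds 4 vertices, so the decomposition has width 3, which upper-bounds the treewidth. For the lower bound, the 4 vertices {b, d, i, j} are pairwise adjacent, and any tree decomposition puts a clique entirely inside one bag — forcing width ≥ 3. Hence tw(G) = 3 exactly.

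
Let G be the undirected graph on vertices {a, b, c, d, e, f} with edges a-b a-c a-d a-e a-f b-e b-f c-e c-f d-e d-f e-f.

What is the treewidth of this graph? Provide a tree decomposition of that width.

Each bag holds 4 vertices, so the decomposition has width 3, which upper-bounds the treewidth. Conversely, {a, d, e, f} is a clique of size 4, and the vertices of any clique must share a bag in every tree decomposition; so some bag has ≥ 4 vertices and tw(G) ≥ 3. Hence tw(G) = 3 exactly.

Treewidth 3.
Bags: B1 = {a, b, e, f}  B2 = {a, c, e, f}  B3 = {a, d, e, f}
Tree: B1–B2, B2–B3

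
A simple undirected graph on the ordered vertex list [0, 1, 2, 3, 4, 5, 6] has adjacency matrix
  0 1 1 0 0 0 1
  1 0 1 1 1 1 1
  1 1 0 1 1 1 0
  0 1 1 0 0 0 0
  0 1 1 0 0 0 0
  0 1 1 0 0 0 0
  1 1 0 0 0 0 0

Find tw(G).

2

A width-2 tree decomposition is:
Bags: B1 = {0, 1, 6}  B2 = {0, 1, 2}  B3 = {1, 2, 5}  B4 = {1, 2, 3}  B5 = {1, 2, 4}
Tree: B1–B2, B2–B3, B3–B4, B2–B5
Every bag has size at most 3, so the width is 3 − 1 = 2 and tw(G) ≤ 2. Conversely, {0, 1, 2} is a clique of size 3, and the vertices of any clique must share a bag in every tree decomposition; so some bag has ≥ 3 vertices and tw(G) ≥ 2. The upper and lower bounds meet at 2, so that is the treewidth.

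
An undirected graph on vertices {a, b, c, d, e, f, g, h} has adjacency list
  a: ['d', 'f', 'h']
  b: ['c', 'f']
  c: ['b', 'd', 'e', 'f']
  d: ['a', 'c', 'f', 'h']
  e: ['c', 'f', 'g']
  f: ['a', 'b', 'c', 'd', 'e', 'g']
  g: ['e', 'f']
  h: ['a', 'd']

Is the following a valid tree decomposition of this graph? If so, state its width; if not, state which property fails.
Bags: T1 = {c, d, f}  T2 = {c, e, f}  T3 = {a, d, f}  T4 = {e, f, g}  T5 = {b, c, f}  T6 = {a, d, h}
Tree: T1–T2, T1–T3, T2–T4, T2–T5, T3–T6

Yes; width 2.

Checking the three conditions: (i) the bags cover all of {a, b, c, d, e, f, g, h}; (ii) for each edge, some bag contains both endpoints; (iii) the bags containing any fixed vertex form a subtree. All hold, so the decomposition is valid with width 3 − 1 = 2.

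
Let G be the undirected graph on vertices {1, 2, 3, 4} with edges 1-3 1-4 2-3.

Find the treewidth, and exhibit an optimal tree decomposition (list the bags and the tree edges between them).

Treewidth 1.
One optimal decomposition is:
Bags: B1 = {1, 4}  B2 = {1, 3}  B3 = {2, 3}
Tree: B1–B2, B2–B3

Every bag has size at most 2, so the width is 2 − 1 = 1 and tw(G) ≤ 1. Since G has at least one edge (e.g. 1–4), it is not an edgeless graph, so tw(G) ≥ 1. The upper and lower bounds meet at 1, so that is the treewidth.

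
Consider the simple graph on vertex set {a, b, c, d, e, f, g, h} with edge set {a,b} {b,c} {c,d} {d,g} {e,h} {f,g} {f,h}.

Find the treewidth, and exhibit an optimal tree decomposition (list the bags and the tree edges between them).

Treewidth 1.
One optimal decomposition is:
Bags: B1 = {e, h}  B2 = {f, h}  B3 = {f, g}  B4 = {d, g}  B5 = {c, d}  B6 = {b, c}  B7 = {a, b}
Tree: B1–B2, B2–B3, B3–B4, B4–B5, B5–B6, B6–B7

The largest bag has 2 vertices, giving width 1; this decomposition certifies tw(G) ≤ 1. Any graph with an edge has treewidth ≥ 1, and G has the edge e–h. Combining the bounds, tw(G) = 1.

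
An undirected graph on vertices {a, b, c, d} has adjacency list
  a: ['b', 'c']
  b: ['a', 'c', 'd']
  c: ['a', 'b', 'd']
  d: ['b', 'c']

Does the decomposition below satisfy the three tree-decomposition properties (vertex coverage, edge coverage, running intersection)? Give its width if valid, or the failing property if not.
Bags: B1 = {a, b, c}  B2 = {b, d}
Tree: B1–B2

A tree decomposition must satisfy three properties: every vertex lies in some bag; for every edge, both endpoints lie together in some bag; and for every vertex, the bags containing it form a connected subtree. Here edge (c,d) lies in no bag, so the decomposition is invalid.

No — edge (c,d) lies in no bag.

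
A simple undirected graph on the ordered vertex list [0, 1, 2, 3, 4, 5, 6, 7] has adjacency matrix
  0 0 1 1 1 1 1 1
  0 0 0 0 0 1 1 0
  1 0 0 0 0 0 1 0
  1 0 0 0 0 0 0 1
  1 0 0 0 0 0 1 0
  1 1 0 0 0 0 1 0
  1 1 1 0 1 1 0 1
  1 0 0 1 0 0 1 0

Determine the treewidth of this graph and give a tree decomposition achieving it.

Treewidth 2.
One optimal decomposition is:
Bags: B1 = {0, 5, 6}  B2 = {1, 5, 6}  B3 = {0, 6, 7}  B4 = {0, 3, 7}  B5 = {0, 4, 6}  B6 = {0, 2, 6}
Tree: B1–B2, B1–B3, B3–B4, B3–B5, B3–B6

Every bag has size at most 3, so the width is 3 − 1 = 2 and tw(G) ≤ 2. For the lower bound, the 3 vertices {0, 3, 7} are pairwise adjacent, and any tree decomposition puts a clique entirely inside one bag — forcing width ≥ 2. The upper and lower bounds meet at 2, so that is the treewidth.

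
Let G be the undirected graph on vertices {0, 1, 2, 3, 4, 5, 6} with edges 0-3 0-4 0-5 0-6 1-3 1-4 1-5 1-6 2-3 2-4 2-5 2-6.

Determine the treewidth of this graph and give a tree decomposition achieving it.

Treewidth 3.
Bags: B1 = {0, 1, 2, 5}  B2 = {0, 1, 2, 3}  B3 = {0, 1, 2, 4}  B4 = {0, 1, 2, 6}
Tree: B1–B2, B2–B3, B3–B4

The largest bag has 4 vertices, giving width 3; this decomposition certifies tw(G) ≤ 3. For the lower bound: the 4 vertex sets {1,5}, {2,3}, {0}, {4} are disjoint, each induces a connected subgraph, and every pair is joined by at least one edge of G. Contracting each set to a single vertex therefore yields K_{4} as a minor, and since treewidth is minor-monotone, tw(G) ≥ tw(K_{4}) = 3. Combining the bounds, tw(G) = 3.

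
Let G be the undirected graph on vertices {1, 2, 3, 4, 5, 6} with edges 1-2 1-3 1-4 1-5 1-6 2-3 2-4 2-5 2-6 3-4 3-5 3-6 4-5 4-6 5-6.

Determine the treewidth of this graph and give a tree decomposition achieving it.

Treewidth 5.
One such decomposition:
Bags: B1 = {1, 2, 3, 4, 5, 6}
Tree: (single bag)

With just one bag of size 6, the width is 6 − 1 = 5, so tw(G) ≤ 5. For the lower bound, the 6 vertices {1, 2, 3, 4, 5, 6} are pairwise adjacent, and any tree decomposition puts a clique entirely inside one bag — forcing width ≥ 5. The upper and lower bounds meet at 5, so that is the treewidth.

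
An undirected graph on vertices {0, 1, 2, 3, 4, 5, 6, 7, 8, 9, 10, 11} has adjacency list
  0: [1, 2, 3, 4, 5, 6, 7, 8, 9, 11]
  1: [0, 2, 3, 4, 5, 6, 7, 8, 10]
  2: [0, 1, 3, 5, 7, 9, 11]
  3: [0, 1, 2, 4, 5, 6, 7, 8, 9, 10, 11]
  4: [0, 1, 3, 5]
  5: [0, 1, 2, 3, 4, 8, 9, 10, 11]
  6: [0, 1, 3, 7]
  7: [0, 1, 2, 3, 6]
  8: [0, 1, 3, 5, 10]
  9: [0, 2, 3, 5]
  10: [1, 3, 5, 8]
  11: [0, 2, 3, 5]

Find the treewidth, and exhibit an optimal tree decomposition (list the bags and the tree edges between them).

Each bag holds 5 vertices, so the decomposition has width 4, which upper-bounds the treewidth. For the lower bound, the 5 vertices {0, 1, 3, 5, 8} are pairwise adjacent, and any tree decomposition puts a clique entirely inside one bag — forcing width ≥ 4. Therefore the treewidth is 4.

Treewidth 4.
One such decomposition:
Bags: B1 = {0, 1, 3, 5, 8}  B2 = {0, 1, 2, 3, 5}  B3 = {0, 1, 2, 3, 7}  B4 = {1, 3, 5, 8, 10}  B5 = {0, 2, 3, 5, 9}  B6 = {0, 1, 3, 6, 7}  B7 = {0, 2, 3, 5, 11}  B8 = {0, 1, 3, 4, 5}
Tree: B1–B2, B2–B3, B1–B4, B2–B5, B3–B6, B5–B7, B2–B8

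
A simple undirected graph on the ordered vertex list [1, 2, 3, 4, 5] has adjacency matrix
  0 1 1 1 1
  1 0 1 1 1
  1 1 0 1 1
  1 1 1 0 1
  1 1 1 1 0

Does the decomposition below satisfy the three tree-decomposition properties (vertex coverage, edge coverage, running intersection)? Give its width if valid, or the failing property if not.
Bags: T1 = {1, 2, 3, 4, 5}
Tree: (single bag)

Every vertex of G appears in some bag (union = {1, 2, 3, 4, 5}); every edge is covered by a bag; and for each vertex v the set of bags containing v is connected in the bag tree. The decomposition is therefore valid. The largest bag has 5 vertices, so the width is 4.

Yes; width 4.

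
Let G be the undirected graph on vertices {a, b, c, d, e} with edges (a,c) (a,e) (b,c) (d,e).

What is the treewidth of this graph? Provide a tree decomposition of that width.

The largest bag has 2 vertices, giving width 1; this decomposition certifies tw(G) ≤ 1. G has an edge, so its treewidth is at least 1. Therefore the treewidth is 1.

Treewidth 1.
One optimal decomposition is:
Bags: B1 = {d, e}  B2 = {a, e}  B3 = {a, c}  B4 = {b, c}
Tree: B1–B2, B2–B3, B3–B4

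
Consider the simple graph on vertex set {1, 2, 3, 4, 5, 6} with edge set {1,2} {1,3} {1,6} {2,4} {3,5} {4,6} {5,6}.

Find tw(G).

A width-2 tree decomposition is:
Bags: B1 = {1, 2, 4}  B2 = {1, 4, 6}  B3 = {1, 3, 6}  B4 = {3, 5, 6}
Tree: B1–B2, B2–B3, B3–B4
Each bag holds 3 vertices, so the decomposition has width 2, which upper-bounds the treewidth. The edges 2–4–6–1–2 form a cycle, so G is not a tree and its treewidth is at least 2. Therefore the treewidth is 2.

2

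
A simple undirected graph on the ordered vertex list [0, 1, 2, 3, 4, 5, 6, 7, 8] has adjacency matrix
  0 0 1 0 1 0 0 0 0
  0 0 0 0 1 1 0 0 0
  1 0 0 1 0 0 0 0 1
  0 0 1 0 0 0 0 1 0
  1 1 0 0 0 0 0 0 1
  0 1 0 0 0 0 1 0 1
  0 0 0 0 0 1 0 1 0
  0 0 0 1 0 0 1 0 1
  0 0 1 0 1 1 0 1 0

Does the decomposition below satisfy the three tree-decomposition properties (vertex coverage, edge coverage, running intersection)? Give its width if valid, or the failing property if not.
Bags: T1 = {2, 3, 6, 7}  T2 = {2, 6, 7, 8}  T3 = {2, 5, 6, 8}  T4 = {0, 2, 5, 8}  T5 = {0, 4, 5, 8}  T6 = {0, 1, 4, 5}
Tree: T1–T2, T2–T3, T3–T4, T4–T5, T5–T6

Yes; width 3.

Every vertex of G appears in some bag (union = {0, 1, 2, 3, 4, 5, 6, 7, 8}); every edge is covered by a bag; and for each vertex v the set of bags containing v is connected in the bag tree. The decomposition is therefore valid. The largest bag has 4 vertices, so the width is 3.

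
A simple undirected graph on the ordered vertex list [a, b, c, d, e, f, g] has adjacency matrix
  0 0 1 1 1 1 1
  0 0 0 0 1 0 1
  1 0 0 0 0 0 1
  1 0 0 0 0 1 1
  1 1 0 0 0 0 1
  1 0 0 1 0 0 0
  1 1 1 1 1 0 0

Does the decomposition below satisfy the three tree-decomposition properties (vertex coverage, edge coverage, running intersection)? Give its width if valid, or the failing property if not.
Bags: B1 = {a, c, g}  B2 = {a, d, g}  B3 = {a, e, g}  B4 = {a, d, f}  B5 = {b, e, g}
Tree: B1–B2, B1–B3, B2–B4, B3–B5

Checking the three conditions: (i) the bags cover all of {a, b, c, d, e, f, g}; (ii) for each edge, some bag contains both endpoints; (iii) the bags containing any fixed vertex form a subtree. All hold, so the decomposition is valid with width 3 − 1 = 2.

Yes; width 2.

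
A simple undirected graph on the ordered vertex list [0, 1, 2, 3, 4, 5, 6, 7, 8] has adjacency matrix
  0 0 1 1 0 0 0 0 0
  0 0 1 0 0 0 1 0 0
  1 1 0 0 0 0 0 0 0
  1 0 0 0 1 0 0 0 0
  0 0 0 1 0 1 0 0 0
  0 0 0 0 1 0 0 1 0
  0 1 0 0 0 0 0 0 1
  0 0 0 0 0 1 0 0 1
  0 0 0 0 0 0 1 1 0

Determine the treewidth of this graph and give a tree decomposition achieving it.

Treewidth 2.
One optimal decomposition is:
Bags: B1 = {0, 3, 4}  B2 = {0, 2, 4}  B3 = {1, 2, 4}  B4 = {1, 4, 6}  B5 = {4, 6, 8}  B6 = {4, 7, 8}  B7 = {4, 5, 7}
Tree: B1–B2, B2–B3, B3–B4, B4–B5, B5–B6, B6–B7

Every bag has size at most 3, so the width is 3 − 1 = 2 and tw(G) ≤ 2. Since 4–3–0–2–1–6–8–7–5–4 is a cycle in G, G is not acyclic. Forests are exactly the graphs of treewidth ≤ 1, so tw(G) ≥ 2. The upper and lower bounds meet at 2, so that is the treewidth.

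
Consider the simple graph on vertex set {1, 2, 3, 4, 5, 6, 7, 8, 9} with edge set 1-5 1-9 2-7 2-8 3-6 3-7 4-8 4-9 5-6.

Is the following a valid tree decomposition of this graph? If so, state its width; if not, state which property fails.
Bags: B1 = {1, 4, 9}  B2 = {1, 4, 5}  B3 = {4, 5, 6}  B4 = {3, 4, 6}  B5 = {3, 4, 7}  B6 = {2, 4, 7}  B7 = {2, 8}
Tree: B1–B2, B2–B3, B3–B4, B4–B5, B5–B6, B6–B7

A tree decomposition must satisfy three properties: every vertex lies in some bag; for every edge, both endpoints lie together in some bag; and for every vertex, the bags containing it form a connected subtree. Here edge (4,8) lies in no bag, so the decomposition is invalid.

No — edge (4,8) lies in no bag.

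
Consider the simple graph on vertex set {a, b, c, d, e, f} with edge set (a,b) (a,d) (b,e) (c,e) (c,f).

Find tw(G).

1

A width-1 tree decomposition is:
Bags: B1 = {a, d}  B2 = {a, b}  B3 = {b, e}  B4 = {c, e}  B5 = {c, f}
Tree: B1–B2, B2–B3, B3–B4, B4–B5
Each bag holds 2 vertices, so the decomposition has width 1, which upper-bounds the treewidth. G has an edge, so its treewidth is at least 1. Combining the bounds, tw(G) = 1.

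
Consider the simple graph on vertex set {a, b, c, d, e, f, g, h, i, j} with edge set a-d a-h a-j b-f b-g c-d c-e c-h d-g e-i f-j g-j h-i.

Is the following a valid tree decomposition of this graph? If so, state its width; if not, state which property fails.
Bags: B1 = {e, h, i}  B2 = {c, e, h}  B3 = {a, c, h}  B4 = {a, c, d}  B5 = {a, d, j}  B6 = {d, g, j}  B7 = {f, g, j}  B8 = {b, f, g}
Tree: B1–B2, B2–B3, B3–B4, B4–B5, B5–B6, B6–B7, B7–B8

Vertex coverage: the bags together contain {a, b, c, d, e, f, g, h, i, j}, the full vertex set. Edge coverage: each edge of G has both endpoints in at least one bag. Running intersection: for every vertex, the bags containing it form a connected subtree. All three properties hold, so this is a valid tree decomposition of width max|bag| − 1 = 2, and hence tw(G) ≤ 2.

Yes; width 2.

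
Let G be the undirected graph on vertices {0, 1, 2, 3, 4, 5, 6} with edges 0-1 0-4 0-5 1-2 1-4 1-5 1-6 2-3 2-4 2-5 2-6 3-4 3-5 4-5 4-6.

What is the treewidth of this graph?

3

A width-3 tree decomposition is:
Bags: B1 = {0, 1, 4, 5}  B2 = {1, 2, 4, 5}  B3 = {2, 3, 4, 5}  B4 = {1, 2, 4, 6}
Tree: B1–B2, B2–B3, B2–B4
Every bag has size at most 4, so the width is 4 − 1 = 3 and tw(G) ≤ 3. On the other hand G contains the 4-clique {0, 1, 4, 5}. A clique must lie in a single bag of any decomposition, so no decomposition can have width below 3. Therefore the treewidth is 3.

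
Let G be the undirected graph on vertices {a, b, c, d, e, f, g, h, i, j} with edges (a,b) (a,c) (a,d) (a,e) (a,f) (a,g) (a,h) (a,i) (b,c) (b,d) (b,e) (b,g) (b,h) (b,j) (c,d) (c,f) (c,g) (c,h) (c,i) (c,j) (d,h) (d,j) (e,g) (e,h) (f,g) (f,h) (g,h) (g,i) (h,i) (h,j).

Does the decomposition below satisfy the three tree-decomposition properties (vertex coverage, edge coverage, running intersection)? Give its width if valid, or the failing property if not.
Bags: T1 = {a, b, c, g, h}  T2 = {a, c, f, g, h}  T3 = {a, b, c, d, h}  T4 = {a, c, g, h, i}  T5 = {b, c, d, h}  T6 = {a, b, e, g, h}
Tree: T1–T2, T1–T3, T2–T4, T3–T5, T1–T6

A tree decomposition must satisfy three properties: every vertex lies in some bag; for every edge, both endpoints lie together in some bag; and for every vertex, the bags containing it form a connected subtree. Here vertex j appears in no bag, so the decomposition is invalid.

No — vertex j appears in no bag.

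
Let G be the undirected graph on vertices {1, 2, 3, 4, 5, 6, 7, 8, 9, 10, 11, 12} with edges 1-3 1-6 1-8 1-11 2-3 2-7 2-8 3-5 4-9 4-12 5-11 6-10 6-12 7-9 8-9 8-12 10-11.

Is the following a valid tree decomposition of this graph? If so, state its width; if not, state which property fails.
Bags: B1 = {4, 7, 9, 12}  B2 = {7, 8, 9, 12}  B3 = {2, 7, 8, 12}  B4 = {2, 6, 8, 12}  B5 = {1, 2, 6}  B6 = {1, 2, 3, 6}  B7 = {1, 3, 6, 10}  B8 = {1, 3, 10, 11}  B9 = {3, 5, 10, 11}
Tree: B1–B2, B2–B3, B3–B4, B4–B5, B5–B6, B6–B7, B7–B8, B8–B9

A tree decomposition must satisfy three properties: every vertex lies in some bag; for every edge, both endpoints lie together in some bag; and for every vertex, the bags containing it form a connected subtree. Here edge (8,1) lies in no bag, so the decomposition is invalid.

No — edge (8,1) lies in no bag.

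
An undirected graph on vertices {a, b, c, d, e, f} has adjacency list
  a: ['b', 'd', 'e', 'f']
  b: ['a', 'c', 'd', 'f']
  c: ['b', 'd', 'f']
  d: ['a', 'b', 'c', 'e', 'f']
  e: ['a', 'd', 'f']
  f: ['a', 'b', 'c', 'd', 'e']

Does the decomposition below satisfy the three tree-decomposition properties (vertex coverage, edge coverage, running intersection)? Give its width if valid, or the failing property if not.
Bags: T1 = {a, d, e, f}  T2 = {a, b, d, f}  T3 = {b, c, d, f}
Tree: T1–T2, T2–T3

Every vertex of G appears in some bag (union = {a, b, c, d, e, f}); every edge is covered by a bag; and for each vertex v the set of bags containing v is connected in the bag tree. The decomposition is therefore valid. The largest bag has 4 vertices, so the width is 3.

Yes; width 3.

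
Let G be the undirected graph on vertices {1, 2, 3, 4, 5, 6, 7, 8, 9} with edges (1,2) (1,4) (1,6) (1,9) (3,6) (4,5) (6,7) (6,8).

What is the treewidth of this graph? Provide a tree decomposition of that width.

The largest bag has 2 vertices, giving width 1; this decomposition certifies tw(G) ≤ 1. Since G has at least one edge (e.g. 1–2), it is not an edgeless graph, so tw(G) ≥ 1. Combining the bounds, tw(G) = 1.

Treewidth 1.
Bags: B1 = {1, 2}  B2 = {1, 6}  B3 = {1, 9}  B4 = {6, 8}  B5 = {3, 6}  B6 = {1, 4}  B7 = {4, 5}  B8 = {6, 7}
Tree: B1–B2, B1–B3, B2–B4, B4–B5, B2–B6, B6–B7, B5–B8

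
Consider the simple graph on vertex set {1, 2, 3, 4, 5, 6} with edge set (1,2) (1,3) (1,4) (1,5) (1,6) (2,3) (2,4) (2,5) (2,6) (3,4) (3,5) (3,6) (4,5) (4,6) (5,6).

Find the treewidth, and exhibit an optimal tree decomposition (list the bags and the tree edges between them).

Treewidth 5.
One optimal decomposition is:
Bags: B1 = {1, 2, 3, 4, 5, 6}
Tree: (single bag)

With just one bag of size 6, the width is 6 − 1 = 5, so tw(G) ≤ 5. Conversely, {1, 2, 3, 4, 5, 6} is a clique of size 6, and the vertices of any clique must share a bag in every tree decomposition; so some bag has ≥ 6 vertices and tw(G) ≥ 5. Hence tw(G) = 5 exactly.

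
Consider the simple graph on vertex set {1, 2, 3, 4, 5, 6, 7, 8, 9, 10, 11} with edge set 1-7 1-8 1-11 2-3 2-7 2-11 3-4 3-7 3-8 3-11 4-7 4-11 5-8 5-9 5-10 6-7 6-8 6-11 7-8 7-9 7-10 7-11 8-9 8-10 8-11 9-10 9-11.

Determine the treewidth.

A width-3 tree decomposition is:
Bags: B1 = {7, 8, 9, 10}  B2 = {7, 8, 9, 11}  B3 = {3, 7, 8, 11}  B4 = {1, 7, 8, 11}  B5 = {3, 4, 7, 11}  B6 = {5, 8, 9, 10}  B7 = {6, 7, 8, 11}  B8 = {2, 3, 7, 11}
Tree: B1–B2, B2–B3, B2–B4, B3–B5, B1–B6, B2–B7, B3–B8
The largest bag has 4 vertices, giving width 3; this decomposition certifies tw(G) ≤ 3. For the lower bound, the 4 vertices {5, 8, 9, 10} are pairwise adjacent, and any tree decomposition puts a clique entirely inside one bag — forcing width ≥ 3. The upper and lower bounds meet at 3, so that is the treewidth.

3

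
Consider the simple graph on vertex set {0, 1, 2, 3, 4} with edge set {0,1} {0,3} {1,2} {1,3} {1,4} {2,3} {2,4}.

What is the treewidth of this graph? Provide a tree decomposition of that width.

Treewidth 2.
One such decomposition:
Bags: B1 = {0, 1, 3}  B2 = {1, 2, 3}  B3 = {1, 2, 4}
Tree: B1–B2, B2–B3

Every bag has size at most 3, so the width is 3 − 1 = 2 and tw(G) ≤ 2. On the other hand G contains the 3-clique {0, 1, 3}. A clique must lie in a single bag of any decomposition, so no decomposition can have width below 2. The upper and lower bounds meet at 2, so that is the treewidth.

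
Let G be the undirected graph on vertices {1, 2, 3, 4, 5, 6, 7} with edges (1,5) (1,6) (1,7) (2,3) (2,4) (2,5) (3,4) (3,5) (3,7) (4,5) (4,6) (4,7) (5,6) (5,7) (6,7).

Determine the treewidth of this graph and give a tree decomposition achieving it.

Each bag holds 4 vertices, so the decomposition has width 3, which upper-bounds the treewidth. For the lower bound, the 4 vertices {1, 5, 6, 7} are pairwise adjacent, and any tree decomposition puts a clique entirely inside one bag — forcing width ≥ 3. Hence tw(G) = 3 exactly.

Treewidth 3.
One optimal decomposition is:
Bags: B1 = {3, 4, 5, 7}  B2 = {2, 3, 4, 5}  B3 = {4, 5, 6, 7}  B4 = {1, 5, 6, 7}
Tree: B1–B2, B1–B3, B3–B4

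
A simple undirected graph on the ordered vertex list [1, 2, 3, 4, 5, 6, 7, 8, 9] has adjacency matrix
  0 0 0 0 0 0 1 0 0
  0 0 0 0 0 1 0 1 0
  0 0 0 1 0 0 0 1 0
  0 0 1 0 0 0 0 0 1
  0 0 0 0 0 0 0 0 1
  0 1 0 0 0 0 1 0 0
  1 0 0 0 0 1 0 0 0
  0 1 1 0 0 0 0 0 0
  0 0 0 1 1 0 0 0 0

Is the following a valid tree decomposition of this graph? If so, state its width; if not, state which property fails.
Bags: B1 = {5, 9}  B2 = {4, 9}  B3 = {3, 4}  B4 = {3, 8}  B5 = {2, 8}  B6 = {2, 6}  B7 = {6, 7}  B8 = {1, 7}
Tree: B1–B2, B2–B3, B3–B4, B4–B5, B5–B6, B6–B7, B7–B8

Yes; width 1.

Checking the three conditions: (i) the bags cover all of {1, 2, 3, 4, 5, 6, 7, 8, 9}; (ii) for each edge, some bag contains both endpoints; (iii) the bags containing any fixed vertex form a subtree. All hold, so the decomposition is valid with width 2 − 1 = 1.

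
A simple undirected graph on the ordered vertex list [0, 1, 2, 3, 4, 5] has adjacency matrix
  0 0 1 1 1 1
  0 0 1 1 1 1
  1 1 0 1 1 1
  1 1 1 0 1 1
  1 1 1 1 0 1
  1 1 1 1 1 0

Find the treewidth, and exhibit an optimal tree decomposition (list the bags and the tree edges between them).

The largest bag has 5 vertices, giving width 4; this decomposition certifies tw(G) ≤ 4. For the lower bound, the 5 vertices {0, 2, 3, 4, 5} are pairwise adjacent, and any tree decomposition puts a clique entirely inside one bag — forcing width ≥ 4. Therefore the treewidth is 4.

Treewidth 4.
Bags: B1 = {1, 2, 3, 4, 5}  B2 = {0, 2, 3, 4, 5}
Tree: B1–B2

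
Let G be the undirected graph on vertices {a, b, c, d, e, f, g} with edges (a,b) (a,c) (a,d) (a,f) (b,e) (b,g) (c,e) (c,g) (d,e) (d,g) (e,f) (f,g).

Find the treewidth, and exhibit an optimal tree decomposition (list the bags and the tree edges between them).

Every bag has size at most 4, so the width is 4 − 1 = 3 and tw(G) ≤ 3. For the lower bound: the 4 vertex sets {b,g}, {a,d}, {e}, {c} are disjoint, each induces a connected subgraph, and every pair is joined by at least one edge of G. Contracting each set to a single vertex therefore yields K_{4} as a minor, and since treewidth is minor-monotone, tw(G) ≥ tw(K_{4}) = 3. Hence tw(G) = 3 exactly.

Treewidth 3.
One optimal decomposition is:
Bags: B1 = {a, b, e, g}  B2 = {a, d, e, g}  B3 = {a, c, e, g}  B4 = {a, e, f, g}
Tree: B1–B2, B2–B3, B3–B4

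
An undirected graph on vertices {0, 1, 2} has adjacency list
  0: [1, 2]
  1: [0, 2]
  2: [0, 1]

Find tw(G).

2

A width-2 tree decomposition is:
Bags: B1 = {0, 1, 2}
Tree: (single bag)
With just one bag of size 3, the width is 3 − 1 = 2, so tw(G) ≤ 2. Conversely, {0, 1, 2} is a clique of size 3, and the vertices of any clique must share a bag in every tree decomposition; so some bag has ≥ 3 vertices and tw(G) ≥ 2. Hence tw(G) = 2 exactly.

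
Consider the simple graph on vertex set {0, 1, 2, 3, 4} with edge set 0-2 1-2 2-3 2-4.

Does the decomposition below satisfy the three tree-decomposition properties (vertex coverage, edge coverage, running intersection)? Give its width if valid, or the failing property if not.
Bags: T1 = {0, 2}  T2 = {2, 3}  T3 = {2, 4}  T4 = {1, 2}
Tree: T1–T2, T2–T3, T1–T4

Yes; width 1.

Vertex coverage: the bags together contain {0, 1, 2, 3, 4}, the full vertex set. Edge coverage: each edge of G has both endpoints in at least one bag. Running intersection: for every vertex, the bags containing it form a connected subtree. All three properties hold, so this is a valid tree decomposition of width max|bag| − 1 = 1, and hence tw(G) ≤ 1.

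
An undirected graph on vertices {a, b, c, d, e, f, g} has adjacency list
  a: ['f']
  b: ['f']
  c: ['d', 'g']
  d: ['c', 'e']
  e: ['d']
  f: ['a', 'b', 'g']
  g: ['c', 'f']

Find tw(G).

1

A width-1 tree decomposition is:
Bags: B1 = {a, f}  B2 = {f, g}  B3 = {c, g}  B4 = {b, f}  B5 = {c, d}  B6 = {d, e}
Tree: B1–B2, B2–B3, B1–B4, B3–B5, B5–B6
Every bag has size at most 2, so the width is 2 − 1 = 1 and tw(G) ≤ 1. Any graph with an edge has treewidth ≥ 1, and G has the edge f–a. Combining the bounds, tw(G) = 1.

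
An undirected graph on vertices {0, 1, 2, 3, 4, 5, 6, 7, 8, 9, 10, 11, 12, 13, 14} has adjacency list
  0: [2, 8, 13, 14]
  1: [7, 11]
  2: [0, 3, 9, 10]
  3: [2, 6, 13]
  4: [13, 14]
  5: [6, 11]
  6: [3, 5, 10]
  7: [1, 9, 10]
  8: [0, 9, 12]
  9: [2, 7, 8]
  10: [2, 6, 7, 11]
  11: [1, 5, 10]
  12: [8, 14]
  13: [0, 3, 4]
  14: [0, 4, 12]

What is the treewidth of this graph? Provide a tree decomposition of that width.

Treewidth 3.
One optimal decomposition is:
Bags: B1 = {4, 8, 12, 14}  B2 = {0, 4, 8, 14}  B3 = {0, 4, 8, 13}  B4 = {0, 8, 9, 13}  B5 = {0, 2, 9, 13}  B6 = {2, 3, 9, 13}  B7 = {2, 3, 7, 9}  B8 = {2, 3, 7, 10}  B9 = {3, 6, 7, 10}  B10 = {1, 6, 7, 10}  B11 = {1, 6, 10, 11}  B12 = {1, 5, 6, 11}
Tree: B1–B2, B2–B3, B3–B4, B4–B5, B5–B6, B6–B7, B7–B8, B8–B9, B9–B10, B10–B11, B11–B12

Each bag holds 4 vertices, so the decomposition has width 3, which upper-bounds the treewidth. For the lower bound: the 4 vertex sets {4,12,14}, {8}, {0}, {2,3,9,13} are disjoint, each induces a connected subgraph, and every pair is joined by at least one edge of G. Contracting each set to a single vertex therefore yields K_{4} as a minor, and since treewidth is minor-monotone, tw(G) ≥ tw(K_{4}) = 3. Hence tw(G) = 3 exactly.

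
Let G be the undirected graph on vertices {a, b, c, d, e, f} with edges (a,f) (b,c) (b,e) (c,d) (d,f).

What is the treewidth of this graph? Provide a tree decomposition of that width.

Treewidth 1.
One such decomposition:
Bags: B1 = {a, f}  B2 = {d, f}  B3 = {c, d}  B4 = {b, c}  B5 = {b, e}
Tree: B1–B2, B2–B3, B3–B4, B4–B5

Every bag has size at most 2, so the width is 2 − 1 = 1 and tw(G) ≤ 1. G has an edge, so its treewidth is at least 1. Hence tw(G) = 1 exactly.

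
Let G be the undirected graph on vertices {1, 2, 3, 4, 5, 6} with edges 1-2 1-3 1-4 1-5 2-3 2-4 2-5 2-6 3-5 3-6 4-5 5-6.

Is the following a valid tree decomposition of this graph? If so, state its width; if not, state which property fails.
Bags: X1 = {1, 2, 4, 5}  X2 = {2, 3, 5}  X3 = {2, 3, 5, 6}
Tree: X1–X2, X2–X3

No — edge (1,3) lies in no bag.

A tree decomposition must satisfy three properties: every vertex lies in some bag; for every edge, both endpoints lie together in some bag; and for every vertex, the bags containing it form a connected subtree. Here edge (1,3) lies in no bag, so the decomposition is invalid.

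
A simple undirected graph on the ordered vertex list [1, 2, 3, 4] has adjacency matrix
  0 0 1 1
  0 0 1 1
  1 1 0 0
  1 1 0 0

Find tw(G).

2

A width-2 tree decomposition is:
Bags: B1 = {2, 3, 4}  B2 = {1, 3, 4}
Tree: B1–B2
Each bag holds 3 vertices, so the decomposition has width 2, which upper-bounds the treewidth. Since 3–2–4–1–3 is a cycle in G, G is not acyclic. Forests are exactly the graphs of treewidth ≤ 1, so tw(G) ≥ 2. The upper and lower bounds meet at 2, so that is the treewidth.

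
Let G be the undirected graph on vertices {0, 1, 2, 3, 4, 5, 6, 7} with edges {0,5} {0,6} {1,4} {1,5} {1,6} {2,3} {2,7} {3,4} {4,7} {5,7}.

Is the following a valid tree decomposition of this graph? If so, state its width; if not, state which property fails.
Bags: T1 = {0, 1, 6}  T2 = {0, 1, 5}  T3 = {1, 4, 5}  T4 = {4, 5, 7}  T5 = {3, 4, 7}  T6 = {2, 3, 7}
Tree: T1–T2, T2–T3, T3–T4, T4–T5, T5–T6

Checking the three conditions: (i) the bags cover all of {0, 1, 2, 3, 4, 5, 6, 7}; (ii) for each edge, some bag contains both endpoints; (iii) the bags containing any fixed vertex form a subtree. All hold, so the decomposition is valid with width 3 − 1 = 2.

Yes; width 2.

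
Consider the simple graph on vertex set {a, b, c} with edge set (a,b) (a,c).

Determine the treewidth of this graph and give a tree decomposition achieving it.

Treewidth 1.
One such decomposition:
Bags: B1 = {a, c}  B2 = {a, b}
Tree: B1–B2

Each bag holds 2 vertices, so the decomposition has width 1, which upper-bounds the treewidth. Since G has at least one edge (e.g. a–c), it is not an edgeless graph, so tw(G) ≥ 1. The upper and lower bounds meet at 1, so that is the treewidth.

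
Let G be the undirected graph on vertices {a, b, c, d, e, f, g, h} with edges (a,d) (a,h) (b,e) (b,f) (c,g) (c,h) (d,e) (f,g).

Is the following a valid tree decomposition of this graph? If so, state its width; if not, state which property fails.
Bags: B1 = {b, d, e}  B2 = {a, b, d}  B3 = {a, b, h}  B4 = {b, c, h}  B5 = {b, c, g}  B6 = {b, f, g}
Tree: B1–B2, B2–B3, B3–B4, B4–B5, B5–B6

Yes; width 2.

Every vertex of G appears in some bag (union = {a, b, c, d, e, f, g, h}); every edge is covered by a bag; and for each vertex v the set of bags containing v is connected in the bag tree. The decomposition is therefore valid. The largest bag has 3 vertices, so the width is 2.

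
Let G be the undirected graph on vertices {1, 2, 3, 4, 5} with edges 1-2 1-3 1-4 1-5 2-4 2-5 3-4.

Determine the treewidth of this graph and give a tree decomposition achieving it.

Treewidth 2.
One such decomposition:
Bags: B1 = {1, 2, 4}  B2 = {1, 3, 4}  B3 = {1, 2, 5}
Tree: B1–B2, B1–B3

The largest bag has 3 vertices, giving width 2; this decomposition certifies tw(G) ≤ 2. For the lower bound, the 3 vertices {1, 2, 4} are pairwise adjacent, and any tree decomposition puts a clique entirely inside one bag — forcing width ≥ 2. The upper and lower bounds meet at 2, so that is the treewidth.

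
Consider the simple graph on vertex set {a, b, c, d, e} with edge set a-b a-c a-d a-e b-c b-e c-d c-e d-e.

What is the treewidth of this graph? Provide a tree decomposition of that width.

Each bag holds 4 vertices, so the decomposition has width 3, which upper-bounds the treewidth. Conversely, {a, c, d, e} is a clique of size 4, and the vertices of any clique must share a bag in every tree decomposition; so some bag has ≥ 4 vertices and tw(G) ≥ 3. Hence tw(G) = 3 exactly.

Treewidth 3.
One optimal decomposition is:
Bags: B1 = {a, c, d, e}  B2 = {a, b, c, e}
Tree: B1–B2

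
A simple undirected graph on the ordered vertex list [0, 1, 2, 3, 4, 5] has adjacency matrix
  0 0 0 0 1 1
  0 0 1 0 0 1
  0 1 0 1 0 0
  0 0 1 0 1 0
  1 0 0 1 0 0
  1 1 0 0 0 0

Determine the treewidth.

2

A width-2 tree decomposition is:
Bags: B1 = {0, 4, 5}  B2 = {1, 4, 5}  B3 = {1, 2, 4}  B4 = {2, 3, 4}
Tree: B1–B2, B2–B3, B3–B4
Each bag holds 3 vertices, so the decomposition has width 2, which upper-bounds the treewidth. Since 4–0–5–1–2–3–4 is a cycle in G, G is not acyclic. Forests are exactly the graphs of treewidth ≤ 1, so tw(G) ≥ 2. The upper and lower bounds meet at 2, so that is the treewidth.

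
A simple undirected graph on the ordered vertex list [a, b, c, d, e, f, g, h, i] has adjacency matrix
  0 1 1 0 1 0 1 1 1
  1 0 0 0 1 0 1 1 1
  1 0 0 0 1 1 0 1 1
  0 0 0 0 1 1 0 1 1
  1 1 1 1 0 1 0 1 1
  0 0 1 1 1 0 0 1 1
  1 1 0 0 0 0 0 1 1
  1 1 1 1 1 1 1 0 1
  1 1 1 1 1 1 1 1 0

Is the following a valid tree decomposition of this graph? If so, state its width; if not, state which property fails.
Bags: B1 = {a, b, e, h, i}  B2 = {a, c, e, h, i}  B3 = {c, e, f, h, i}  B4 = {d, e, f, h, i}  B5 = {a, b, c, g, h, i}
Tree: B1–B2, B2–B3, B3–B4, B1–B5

No — bags containing vertex c are not connected in the tree.

A tree decomposition must satisfy three properties: every vertex lies in some bag; for every edge, both endpoints lie together in some bag; and for every vertex, the bags containing it form a connected subtree. Here bags containing vertex c are not connected in the tree, so the decomposition is invalid.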